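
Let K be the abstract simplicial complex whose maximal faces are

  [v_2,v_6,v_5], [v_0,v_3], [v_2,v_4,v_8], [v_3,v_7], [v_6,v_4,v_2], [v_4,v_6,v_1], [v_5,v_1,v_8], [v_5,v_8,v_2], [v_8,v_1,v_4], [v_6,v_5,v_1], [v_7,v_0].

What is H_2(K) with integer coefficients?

H_2 ≅ Z.

Fix the vertex order v_0 < v_1 < v_2 < v_3 < v_4 < v_5 < v_6 < v_7 < v_8 and write every simplex with vertices in increasing order. Then dim K = 2 and the simplices of K are:

  0-simplices (9): [v_0], [v_1], [v_2], [v_3], [v_4], [v_5], [v_6], [v_7], [v_8]
  1-simplices (15): (15 of them)
  2-simplices (8): [v_1,v_4,v_6], [v_1,v_4,v_8], [v_1,v_5,v_6], [v_1,v_5,v_8], [v_2,v_4,v_6], [v_2,v_4,v_8], [v_2,v_5,v_6], [v_2,v_5,v_8]

so the chain groups are C_0 ≅ Z^9, C_1 ≅ Z^15, C_2 ≅ Z^8.

The boundary map ∂_1: C_1 → C_0 maps an edge to its endpoints' difference, ∂[p,q] = q − p.
The 9×15 boundary matrix has rank 7 and Smith normal form diag(1,1,1,1,1,1,1).

∂_2: C_2 → C_1 maps a triangle to the signed sum of its edges. For instance
  ∂[v_2,v_4,v_8] = [v_4,v_8] − [v_2,v_8] + [v_2,v_4],
  ∂[v_1,v_5,v_6] = [v_5,v_6] − [v_1,v_6] + [v_1,v_5].
As a 15×8 matrix over Z this has rank 7, with invariant factors (1,1,1,1,1,1,1).

Computing H_k = (kernel of ∂_k) / (image of ∂_{k+1}):

  H_2: rank ker ∂_2 − rank ∂_3 = (8 − 7) − 0 = 1, and there is no ∂_3, so H_2 ≅ Z.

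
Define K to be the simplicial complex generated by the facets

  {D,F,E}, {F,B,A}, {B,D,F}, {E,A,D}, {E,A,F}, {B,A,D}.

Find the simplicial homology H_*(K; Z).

K has 5 vertices, 9 edges, 6 triangles.
rank ∂_0 = 0, rank ∂_1 = 4 ⇒ b_0 = 5 − 0 − 4 = 1; all invariant factors of ∂_1 are 1 so no torsion. So H_0 ≅ Z.
rank ∂_1 = 4, rank ∂_2 = 5 ⇒ b_1 = 9 − 4 − 5 = 0; all invariant factors of ∂_2 are 1 so no torsion. So H_1 ≅ 0.
rank ∂_2 = 5, rank ∂_3 = 0 ⇒ b_2 = 6 − 5 − 0 = 1. So H_2 ≅ Z.

H_0 = Z,  H_1 = 0,  H_2 = Z.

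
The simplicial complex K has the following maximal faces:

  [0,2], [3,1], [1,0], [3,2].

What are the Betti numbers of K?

b_0 = 1, b_1 = 1.

Take the total order 0 < 1 < 2 < 3 on the vertex set. Then K (dimension 1) consists of the simplices:

  0-simplices (4): [0], [1], [2], [3]
  1-simplices (4): [0,1], [0,2], [1,3], [2,3]

giving chain groups C_0 ≅ Z^4, C_1 ≅ Z^4.

Boundary ∂_1: C_1 → C_0 is given by ∂[p,q] = [q] − [p].
This gives a 4×4 integer matrix of rank 3; reducing to Smith normal form yields diagonal entries (1,1,1).

Now H_k = ker ∂_k / im ∂_{k+1}, so:

  H_0: rank C_0 − rank ∂_1 = 4 − 3 = 1, and the invariant factors of ∂_1 are all 1, so H_0 = Z.
  H_1: rank ker ∂_1 − rank ∂_2 = (4 − 3) − 0 = 1, and there is no ∂_2, so H_1 = Z.

Hence the Betti numbers are b_0 = 1, b_1 = 1.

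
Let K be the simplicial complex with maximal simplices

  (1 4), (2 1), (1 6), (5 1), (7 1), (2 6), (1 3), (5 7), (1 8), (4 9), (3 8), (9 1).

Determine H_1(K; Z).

H_1 = Z^4.

We work with the vertex ordering 1 < 2 < 3 < 4 < 5 < 6 < 7 < 8 < 9. The simplices of K, each written with vertices in increasing order, are:

  0-simplices (9): [1], [2], [3], [4], [5], [6], [7], [8], [9]
  1-simplices (12): [1,2], [1,3], [1,4], [1,5], [1,6], [1,7], [1,8], [1,9], [2,6], [3,8], [4,9], [5,7]

giving chain groups C_0 ≅ Z^9, C_1 ≅ Z^12.

The boundary map ∂_1: C_1 → C_0 sends each edge [p,q] (with p < q) to q − p. For instance
  ∂[1,2] = [2] − [1].
The resulting 9×12 matrix has rank 8, and its Smith normal form has invariant factors (1,1,1,1,1,1,1,1).

Now H_k = ker ∂_k / im ∂_{k+1}, so:

  H_1: rank ker ∂_1 − rank ∂_2 = (12 − 8) − 0 = 4, and there is no ∂_2, so H_1 = Z^4.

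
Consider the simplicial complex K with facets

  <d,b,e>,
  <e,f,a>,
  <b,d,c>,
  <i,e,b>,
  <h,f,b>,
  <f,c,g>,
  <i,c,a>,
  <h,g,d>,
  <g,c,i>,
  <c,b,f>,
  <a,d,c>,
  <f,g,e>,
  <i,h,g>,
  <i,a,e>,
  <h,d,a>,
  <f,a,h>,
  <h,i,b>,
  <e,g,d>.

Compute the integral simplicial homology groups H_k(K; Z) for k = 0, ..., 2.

H_0 ≅ Z,  H_1 ≅ Z^2,  H_2 ≅ Z.

We work with the vertex ordering a < b < c < d < e < f < g < h < i. The simplices of K, each written with vertices in increasing order, are:

  0-simplices (9): a, b, c, d, e, f, g, h, i
  1-simplices (27): ac, ad, ae, af, ah, ai, bc, bd, be, bf, bh, bi, cd, cf, cg, ci, de, dg, dh, ef, eg, ei, fg, fh, gh, gi, hi
  2-simplices (18): acd, aci, adh, aef, aei, afh, bcd, bcf, bde, bei, bfh, bhi, cfg, cgi, deg, dgh, efg, ghi

giving chain groups C_0 ≅ Z^9, C_1 ≅ Z^27, C_2 ≅ Z^18.

∂_1: C_1 → C_0 maps an edge to its endpoints' difference, ∂[p,q] = q − p. For instance
  ∂bc = c − b.
The resulting 9×27 matrix has rank 8, and its Smith normal form has invariant factors (1,1,1,1,1,1,1,1).

∂_2: C_2 → C_1 maps a triangle to the signed sum of its edges. For instance
  ∂deg = eg − dg + de,
  ∂bcd = cd − bd + bc.
The 27×18 boundary matrix has rank 17 and Smith normal form diag(1,1,1,1,1,1,1,1,1,1,1,1,1,1,1,1,1).

Computing H_k = (kernel of ∂_k) / (image of ∂_{k+1}):

  H_0: rank C_0 − rank ∂_1 = 9 − 8 = 1, and the invariant factors of ∂_1 are all 1, so H_0 = Z.
  H_1: rank ker ∂_1 − rank ∂_2 = (27 − 8) − 17 = 2, and the invariant factors of ∂_2 are all 1, so H_1 = Z^2.
  H_2: rank ker ∂_2 − rank ∂_3 = (18 − 17) − 0 = 1, and there is no ∂_3, so H_2 = Z.

(K is a triangulation of the torus T^2.)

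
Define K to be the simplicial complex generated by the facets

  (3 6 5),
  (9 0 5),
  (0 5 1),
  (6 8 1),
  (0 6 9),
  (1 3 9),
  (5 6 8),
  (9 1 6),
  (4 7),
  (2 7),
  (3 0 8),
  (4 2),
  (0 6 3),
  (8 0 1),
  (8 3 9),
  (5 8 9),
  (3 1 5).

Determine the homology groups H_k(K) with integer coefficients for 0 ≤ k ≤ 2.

H_0 = Z^2,  H_1 = Z^3,  H_2 = Z.

Order the vertices as 0 < 1 < 2 < 3 < 4 < 5 < 6 < 7 < 8 < 9. Listing each simplex with vertices in this order, K has dimension 2 with simplices:

  0-simplices (10): [0], [1], [2], [3], [4], [5], [6], [7], [8], [9]
  1-simplices (24): (24 of them)
  2-simplices (14): [0,1,5], [0,1,8], [0,3,6], [0,3,8], [0,5,9], [0,6,9], [1,3,5], [1,3,9], [1,6,8], [1,6,9], [3,5,6], [3,8,9], [5,6,8], [5,8,9]

giving chain groups C_0 ≅ Z^10, C_1 ≅ Z^24, C_2 ≅ Z^14.

Boundary ∂_1: C_1 → C_0 maps an edge to its endpoints' difference, ∂[p,q] = q − p.
The 10×24 boundary matrix has rank 8 and Smith normal form diag(1,1,1,1,1,1,1,1).

The boundary map ∂_2: C_2 → C_1 acts by ∂[p,q,r] = [q,r] − [p,r] + [p,q]. For instance
  ∂[5,6,8] = [6,8] − [5,8] + [5,6],
  ∂[0,3,8] = [3,8] − [0,8] + [0,3].
This gives a 24×14 integer matrix of rank 13; reducing to Smith normal form yields diagonal entries (1,1,1,1,1,1,1,1,1,1,1,1,1).

Reading off H_k = ker ∂_k / im ∂_{k+1}:

  H_0: rank C_0 − rank ∂_1 = 10 − 8 = 2, and the invariant factors of ∂_1 are all 1, so H_0 ≅ Z^2.
  H_1: rank ker ∂_1 − rank ∂_2 = (24 − 8) − 13 = 3, and the invariant factors of ∂_2 are all 1, so H_1 ≅ Z^3.
  H_2: rank ker ∂_2 − rank ∂_3 = (14 − 13) − 0 = 1, and there is no ∂_3, so H_2 ≅ Z.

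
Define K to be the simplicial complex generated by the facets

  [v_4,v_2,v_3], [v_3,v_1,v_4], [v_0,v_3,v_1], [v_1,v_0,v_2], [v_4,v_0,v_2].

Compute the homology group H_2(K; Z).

Fix the vertex order v_0 < v_1 < v_2 < v_3 < v_4 and write every simplex with vertices in increasing order. Then dim K = 2 and the simplices of K are:

  0-simplices (5): [v_0], [v_1], [v_2], [v_3], [v_4]
  1-simplices (10): [v_0,v_1], [v_0,v_2], [v_0,v_3], [v_0,v_4], [v_1,v_2], [v_1,v_3], [v_1,v_4], [v_2,v_3], [v_2,v_4], [v_3,v_4]
  2-simplices (5): [v_0,v_1,v_2], [v_0,v_1,v_3], [v_0,v_2,v_4], [v_1,v_3,v_4], [v_2,v_3,v_4]

Hence C_0 ≅ Z^5, C_1 ≅ Z^10, C_2 ≅ Z^5.

Boundary ∂_1: C_1 → C_0 maps an edge to its endpoints' difference, ∂[p,q] = q − p.
The 5×10 boundary matrix has rank 4 and Smith normal form diag(1,1,1,1).

∂_2: C_2 → C_1 acts by ∂[p,q,r] = [q,r] − [p,r] + [p,q]. For instance
  ∂[v_0,v_1,v_3] = [v_1,v_3] − [v_0,v_3] + [v_0,v_1],
  ∂[v_1,v_3,v_4] = [v_3,v_4] − [v_1,v_4] + [v_1,v_3].
As a 10×5 matrix over Z this has rank 5, with invariant factors (1,1,1,1,1).

Reading off H_k = ker ∂_k / im ∂_{k+1}:

  H_2: rank ker ∂_2 − rank ∂_3 = (5 − 5) − 0 = 0, and there is no ∂_3, so H_2 = 0.

(K is a triangulation of the Möbius band.)

H_2 ≅ 0.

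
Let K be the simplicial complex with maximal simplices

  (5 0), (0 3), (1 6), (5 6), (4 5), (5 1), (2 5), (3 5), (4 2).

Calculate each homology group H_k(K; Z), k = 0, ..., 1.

Order the vertices as 0 < 1 < 2 < 3 < 4 < 5 < 6. Listing each simplex with vertices in this order, K has dimension 1 with simplices:

  0-simplices (7): [0], [1], [2], [3], [4], [5], [6]
  1-simplices (9): [0,3], [0,5], [1,5], [1,6], [2,4], [2,5], [3,5], [4,5], [5,6]

so the chain groups are C_0 ≅ Z^7, C_1 ≅ Z^9.

Boundary ∂_1: C_1 → C_0 maps an edge to its endpoints' difference, ∂[p,q] = q − p. For instance
  ∂[2,4] = [4] − [2].
The 7×9 boundary matrix has rank 6 and Smith normal form diag(1,1,1,1,1,1).

Computing H_k = (kernel of ∂_k) / (image of ∂_{k+1}):

  H_0: rank C_0 − rank ∂_1 = 7 − 6 = 1, and the invariant factors of ∂_1 are all 1, so H_0 ≅ Z.
  H_1: rank ker ∂_1 − rank ∂_2 = (9 − 6) − 0 = 3, and there is no ∂_2, so H_1 ≅ Z^3.

H_0 ≅ Z,  H_1 ≅ Z^3.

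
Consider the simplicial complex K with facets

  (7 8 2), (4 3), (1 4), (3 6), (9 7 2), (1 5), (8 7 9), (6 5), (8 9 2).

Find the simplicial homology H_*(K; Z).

We work with the vertex ordering 1 < 2 < 3 < 4 < 5 < 6 < 7 < 8 < 9. The simplices of K, each written with vertices in increasing order, are:

  0-simplices (9): [1], [2], [3], [4], [5], [6], [7], [8], [9]
  1-simplices (11): [1,4], [1,5], [2,7], [2,8], [2,9], [3,4], [3,6], [5,6], [7,8], [7,9], [8,9]
  2-simplices (4): [2,7,8], [2,7,9], [2,8,9], [7,8,9]

Hence C_0 ≅ Z^9, C_1 ≅ Z^11, C_2 ≅ Z^4.

∂_1: C_1 → C_0 is given by ∂[p,q] = [q] − [p].
The 9×11 boundary matrix has rank 7 and Smith normal form diag(1,1,1,1,1,1,1).

∂_2: C_2 → C_1 sends each 2-simplex [p,q,r] to [q,r] − [p,r] + [p,q]. For instance
  ∂[2,8,9] = [8,9] − [2,9] + [2,8],
  ∂[2,7,8] = [7,8] − [2,8] + [2,7].
The 11×4 boundary matrix has rank 3 and Smith normal form diag(1,1,1).

Computing H_k = (kernel of ∂_k) / (image of ∂_{k+1}):

  H_0: rank C_0 − rank ∂_1 = 9 − 7 = 2, and the invariant factors of ∂_1 are all 1, so H_0 = Z^2.
  H_1: rank ker ∂_1 − rank ∂_2 = (11 − 7) − 3 = 1, and the invariant factors of ∂_2 are all 1, so H_1 = Z.
  H_2: rank ker ∂_2 − rank ∂_3 = (4 − 3) − 0 = 1, and there is no ∂_3, so H_2 = Z.

H_0 = Z^2,  H_1 = Z,  H_2 = Z.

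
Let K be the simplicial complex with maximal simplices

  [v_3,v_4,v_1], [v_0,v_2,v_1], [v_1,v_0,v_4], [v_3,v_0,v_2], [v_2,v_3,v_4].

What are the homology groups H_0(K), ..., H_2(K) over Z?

H_0 ≅ Z,  H_1 ≅ Z,  H_2 = 0.

Order the vertices as v_0 < v_1 < v_2 < v_3 < v_4. Listing each simplex with vertices in this order, K has dimension 2 with simplices:

  0-simplices (5): [v_0], [v_1], [v_2], [v_3], [v_4]
  1-simplices (10): [v_0,v_1], [v_0,v_2], [v_0,v_3], [v_0,v_4], [v_1,v_2], [v_1,v_3], [v_1,v_4], [v_2,v_3], [v_2,v_4], [v_3,v_4]
  2-simplices (5): [v_0,v_1,v_2], [v_0,v_1,v_4], [v_0,v_2,v_3], [v_1,v_3,v_4], [v_2,v_3,v_4]

giving chain groups C_0 ≅ Z^5, C_1 ≅ Z^10, C_2 ≅ Z^5.

The boundary map ∂_1: C_1 → C_0 maps an edge to its endpoints' difference, ∂[p,q] = q − p.
The resulting 5×10 matrix has rank 4, and its Smith normal form has invariant factors (1,1,1,1).

∂_2: C_2 → C_1 sends each 2-simplex [p,q,r] to [q,r] − [p,r] + [p,q]. For instance
  ∂[v_1,v_3,v_4] = [v_3,v_4] − [v_1,v_4] + [v_1,v_3],
  ∂[v_0,v_2,v_3] = [v_2,v_3] − [v_0,v_3] + [v_0,v_2].
This gives a 10×5 integer matrix of rank 5; reducing to Smith normal form yields diagonal entries (1,1,1,1,1).

Computing H_k = (kernel of ∂_k) / (image of ∂_{k+1}):

  H_0: rank C_0 − rank ∂_1 = 5 − 4 = 1, and the invariant factors of ∂_1 are all 1, so H_0 = Z.
  H_1: rank ker ∂_1 − rank ∂_2 = (10 − 4) − 5 = 1, and the invariant factors of ∂_2 are all 1, so H_1 = Z.
  H_2: rank ker ∂_2 − rank ∂_3 = (5 − 5) − 0 = 0, and there is no ∂_3, so H_2 = 0.

As a check, the Euler characteristic is 5 − 10 + 5 = 0, which agrees with 1 − 1 + 0 = 0.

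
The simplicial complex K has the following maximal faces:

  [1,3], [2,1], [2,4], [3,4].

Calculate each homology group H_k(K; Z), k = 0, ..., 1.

Fix the vertex order 1 < 2 < 3 < 4 and write every simplex with vertices in increasing order. Then dim K = 1 and the simplices of K are:

  0-simplices (4): [1], [2], [3], [4]
  1-simplices (4): [1,2], [1,3], [2,4], [3,4]

giving chain groups C_0 ≅ Z^4, C_1 ≅ Z^4.

∂_1: C_1 → C_0 maps an edge to its endpoints' difference, ∂[p,q] = q − p. For instance
  ∂[2,4] = [4] − [2].
The 4×4 boundary matrix has rank 3 and Smith normal form diag(1,1,1).

Computing H_k = (kernel of ∂_k) / (image of ∂_{k+1}):

  H_0: rank C_0 − rank ∂_1 = 4 − 3 = 1, and the invariant factors of ∂_1 are all 1, so H_0 = Z.
  H_1: rank ker ∂_1 − rank ∂_2 = (4 − 3) − 0 = 1, and there is no ∂_2, so H_1 = Z.

H_0 ≅ Z,  H_1 ≅ Z.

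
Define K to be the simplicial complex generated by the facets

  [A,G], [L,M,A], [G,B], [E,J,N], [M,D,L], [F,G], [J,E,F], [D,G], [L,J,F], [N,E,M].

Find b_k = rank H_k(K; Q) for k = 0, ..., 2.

b_0 = 1, b_1 = 3, b_2 = 0.

We work with the vertex ordering A < B < D < E < F < G < J < L < M < N. The simplices of K, each written with vertices in increasing order, are:

  0-simplices (10): A, B, D, E, F, G, J, L, M, N
  1-simplices (18): AG, AL, AM, BG, DG, DL, DM, EF, EJ, EM, EN, FG, FJ, FL, JL, JN, LM, MN
  2-simplices (6): ALM, DLM, EFJ, EJN, EMN, FJL

so the chain groups are C_0 ≅ Z^10, C_1 ≅ Z^18, C_2 ≅ Z^6.

∂_1: C_1 → C_0 maps an edge to its endpoints' difference, ∂[p,q] = q − p. For instance
  ∂EN = N − E.
The 10×18 boundary matrix has rank 9 and Smith normal form diag(1,1,1,1,1,1,1,1,1).

The boundary map ∂_2: C_2 → C_1 maps a triangle to the signed sum of its edges. For instance
  ∂ALM = LM − AM + AL,
  ∂EMN = MN − EN + EM.
As a 18×6 matrix over Z this has rank 6, with invariant factors (1,1,1,1,1,1).

Computing H_k = (kernel of ∂_k) / (image of ∂_{k+1}):

  H_0: rank C_0 − rank ∂_1 = 10 − 9 = 1, and the invariant factors of ∂_1 are all 1, so H_0 ≅ Z.
  H_1: rank ker ∂_1 − rank ∂_2 = (18 − 9) − 6 = 3, and the invariant factors of ∂_2 are all 1, so H_1 ≅ Z^3.
  H_2: rank ker ∂_2 − rank ∂_3 = (6 − 6) − 0 = 0, and there is no ∂_3, so H_2 ≅ 0.

As a check, the Euler characteristic is 10 − 18 + 6 = -2, which agrees with 1 − 3 + 0 = -2.

Hence the Betti numbers are b_0 = 1, b_1 = 3, b_2 = 0.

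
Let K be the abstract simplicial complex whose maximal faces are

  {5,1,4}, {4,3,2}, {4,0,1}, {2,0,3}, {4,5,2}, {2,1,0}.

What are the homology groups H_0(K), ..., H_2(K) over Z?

H_0 ≅ Z,  H_1 ≅ Z,  H_2 = 0.

Take the total order 0 < 1 < 2 < 3 < 4 < 5 on the vertex set. Then K (dimension 2) consists of the simplices:

  0-simplices (6): [0], [1], [2], [3], [4], [5]
  1-simplices (12): [0,1], [0,2], [0,3], [0,4], [1,2], [1,4], [1,5], [2,3], [2,4], [2,5], [3,4], [4,5]
  2-simplices (6): [0,1,2], [0,1,4], [0,2,3], [1,4,5], [2,3,4], [2,4,5]

so the chain groups are C_0 ≅ Z^6, C_1 ≅ Z^12, C_2 ≅ Z^6.

Boundary ∂_1: C_1 → C_0 maps an edge to its endpoints' difference, ∂[p,q] = q − p.
The 6×12 boundary matrix has rank 5 and Smith normal form diag(1,1,1,1,1).

The boundary map ∂_2: C_2 → C_1 maps a triangle to the signed sum of its edges. For instance
  ∂[0,1,4] = [1,4] − [0,4] + [0,1],
  ∂[2,3,4] = [3,4] − [2,4] + [2,3].
As a 12×6 matrix over Z this has rank 6, with invariant factors (1,1,1,1,1,1).

Now H_k = ker ∂_k / im ∂_{k+1}, so:

  H_0: rank C_0 − rank ∂_1 = 6 − 5 = 1, and the invariant factors of ∂_1 are all 1, so H_0 ≅ Z.
  H_1: rank ker ∂_1 − rank ∂_2 = (12 − 5) − 6 = 1, and the invariant factors of ∂_2 are all 1, so H_1 ≅ Z.
  H_2: rank ker ∂_2 − rank ∂_3 = (6 − 6) − 0 = 0, and there is no ∂_3, so H_2 ≅ 0.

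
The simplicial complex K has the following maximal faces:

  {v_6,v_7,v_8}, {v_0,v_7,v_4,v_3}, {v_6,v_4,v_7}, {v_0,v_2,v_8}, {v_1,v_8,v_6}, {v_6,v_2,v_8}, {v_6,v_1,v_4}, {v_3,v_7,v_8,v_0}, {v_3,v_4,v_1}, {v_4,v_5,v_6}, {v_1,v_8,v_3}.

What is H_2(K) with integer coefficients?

Take the total order v_0 < v_1 < v_2 < v_3 < v_4 < v_5 < v_6 < v_7 < v_8 on the vertex set. Then K (dimension 3) consists of the simplices:

  0-simplices (9): [v_0], [v_1], [v_2], [v_3], [v_4], [v_5], [v_6], [v_7], [v_8]
  1-simplices (21): (21 of them)
  2-simplices (16): (16 of them)
  3-simplices (2): [v_0,v_3,v_4,v_7], [v_0,v_3,v_7,v_8]

so the chain groups are C_0 ≅ Z^9, C_1 ≅ Z^21, C_2 ≅ Z^16, C_3 ≅ Z^2.

The boundary map ∂_1: C_1 → C_0 maps an edge to its endpoints' difference, ∂[p,q] = q − p. For instance
  ∂[v_7,v_8] = [v_8] − [v_7].
The 9×21 boundary matrix has rank 8 and Smith normal form diag(1,1,1,1,1,1,1,1).

∂_2: C_2 → C_1 maps a triangle to the signed sum of its edges. For instance
  ∂[v_4,v_6,v_7] = [v_6,v_7] − [v_4,v_7] + [v_4,v_6],
  ∂[v_6,v_7,v_8] = [v_7,v_8] − [v_6,v_8] + [v_6,v_7].
As a 21×16 matrix over Z this has rank 13, with invariant factors (1,1,1,1,1,1,1,1,1,1,1,1,1).

The boundary map ∂_3: C_3 → C_2 sends each 3-simplex σ to the alternating sum Σ_i (−1)^i (σ with its i-th vertex removed). For instance
  ∂[v_0,v_3,v_7,v_8] = [v_3,v_7,v_8] − [v_0,v_7,v_8] + [v_0,v_3,v_8] − [v_0,v_3,v_7],
  ∂[v_0,v_3,v_4,v_7] = [v_3,v_4,v_7] − [v_0,v_4,v_7] + [v_0,v_3,v_7] − [v_0,v_3,v_4].
As a 16×2 matrix over Z this has rank 2, with invariant factors (1,1).

Reading off H_k = ker ∂_k / im ∂_{k+1}:

  H_2: rank ker ∂_2 − rank ∂_3 = (16 − 13) − 2 = 1, and the invariant factors of ∂_3 are all 1, so H_2 = Z.

H_2 ≅ Z.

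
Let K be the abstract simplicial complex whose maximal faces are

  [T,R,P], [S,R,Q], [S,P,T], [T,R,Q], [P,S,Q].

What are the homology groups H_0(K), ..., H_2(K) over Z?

H_0 ≅ Z,  H_1 ≅ Z,  H_2 = 0.

Order the vertices as P < Q < R < S < T. Listing each simplex with vertices in this order, K has dimension 2 with simplices:

  0-simplices (5): P, Q, R, S, T
  1-simplices (10): PQ, PR, PS, PT, QR, QS, QT, RS, RT, ST
  2-simplices (5): PQS, PRT, PST, QRS, QRT

giving chain groups C_0 ≅ Z^5, C_1 ≅ Z^10, C_2 ≅ Z^5.

∂_1: C_1 → C_0 is given by ∂[p,q] = [q] − [p].
The 5×10 boundary matrix has rank 4 and Smith normal form diag(1,1,1,1).

∂_2: C_2 → C_1 acts by ∂[p,q,r] = [q,r] − [p,r] + [p,q]. For instance
  ∂PQS = QS − PS + PQ,
  ∂PST = ST − PT + PS.
This gives a 10×5 integer matrix of rank 5; reducing to Smith normal form yields diagonal entries (1,1,1,1,1).

Computing H_k = (kernel of ∂_k) / (image of ∂_{k+1}):

  H_0: rank C_0 − rank ∂_1 = 5 − 4 = 1, and the invariant factors of ∂_1 are all 1, so H_0 ≅ Z.
  H_1: rank ker ∂_1 − rank ∂_2 = (10 − 4) − 5 = 1, and the invariant factors of ∂_2 are all 1, so H_1 ≅ Z.
  H_2: rank ker ∂_2 − rank ∂_3 = (5 − 5) − 0 = 0, and there is no ∂_3, so H_2 ≅ 0.

(K is a triangulation of the Möbius band.)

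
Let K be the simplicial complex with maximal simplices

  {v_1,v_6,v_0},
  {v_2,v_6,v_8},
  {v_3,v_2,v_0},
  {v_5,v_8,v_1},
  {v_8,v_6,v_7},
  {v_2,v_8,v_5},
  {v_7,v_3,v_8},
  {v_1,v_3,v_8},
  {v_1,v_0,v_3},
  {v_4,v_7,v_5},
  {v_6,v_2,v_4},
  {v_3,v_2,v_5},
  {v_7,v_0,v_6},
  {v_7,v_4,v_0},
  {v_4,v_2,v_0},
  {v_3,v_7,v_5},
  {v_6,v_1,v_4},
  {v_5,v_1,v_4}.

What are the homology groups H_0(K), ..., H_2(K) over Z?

Fix the vertex order v_0 < v_1 < v_2 < v_3 < v_4 < v_5 < v_6 < v_7 < v_8 and write every simplex with vertices in increasing order. Then dim K = 2 and the simplices of K are:

  0-simplices (9): [v_0], [v_1], [v_2], [v_3], [v_4], [v_5], [v_6], [v_7], [v_8]
  1-simplices (27): (27 of them)
  2-simplices (18): (18 of them)

so the chain groups are C_0 ≅ Z^9, C_1 ≅ Z^27, C_2 ≅ Z^18.

∂_1: C_1 → C_0 maps an edge to its endpoints' difference, ∂[p,q] = q − p. For instance
  ∂[v_0,v_2] = [v_2] − [v_0].
As a 9×27 matrix over Z this has rank 8, with invariant factors (1,1,1,1,1,1,1,1).

Boundary ∂_2: C_2 → C_1 acts by ∂[p,q,r] = [q,r] − [p,r] + [p,q]. For instance
  ∂[v_3,v_5,v_7] = [v_5,v_7] − [v_3,v_7] + [v_3,v_5],
  ∂[v_1,v_4,v_5] = [v_4,v_5] − [v_1,v_5] + [v_1,v_4].
This gives a 27×18 integer matrix of rank 18; reducing to Smith normal form yields diagonal entries (1,1,1,1,1,1,1,1,1,1,1,1,1,1,1,1,1,2).

From H_k ≅ ker(∂_k) / im(∂_{k+1}) we obtain:

  H_0: rank C_0 − rank ∂_1 = 9 − 8 = 1, and the invariant factors of ∂_1 are all 1, so H_0 ≅ Z.
  H_1: rank ker ∂_1 − rank ∂_2 = (27 − 8) − 18 = 1, and ∂_2 has invariant factor 2 > 1, so H_1 ≅ Z ⊕ Z/2Z.
  H_2: rank ker ∂_2 − rank ∂_3 = (18 − 18) − 0 = 0, and there is no ∂_3, so H_2 ≅ 0.

H_0 ≅ Z,  H_1 ≅ Z ⊕ Z/2Z,  H_2 = 0.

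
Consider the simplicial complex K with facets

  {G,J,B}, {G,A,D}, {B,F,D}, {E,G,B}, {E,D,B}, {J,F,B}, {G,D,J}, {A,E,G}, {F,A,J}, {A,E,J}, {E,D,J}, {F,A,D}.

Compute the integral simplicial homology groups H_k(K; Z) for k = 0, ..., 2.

H_0 ≅ Z,  H_1 ≅ Z/2,  H_2 = 0.

Order the vertices as A < B < D < E < F < G < J. Listing each simplex with vertices in this order, K has dimension 2 with simplices:

  0-simplices (7): A, B, D, E, F, G, J
  1-simplices (18): AD, AE, AF, AG, AJ, BD, BE, BF, BG, BJ, DE, DF, DG, DJ, EG, EJ, FJ, GJ
  2-simplices (12): ADF, ADG, AEG, AEJ, AFJ, BDE, BDF, BEG, BFJ, BGJ, DEJ, DGJ

so the chain groups are C_0 ≅ Z^7, C_1 ≅ Z^18, C_2 ≅ Z^12.

∂_1: C_1 → C_0 maps an edge to its endpoints' difference, ∂[p,q] = q − p.
As a 7×18 matrix over Z this has rank 6, with invariant factors (1,1,1,1,1,1).

Boundary ∂_2: C_2 → C_1 acts by ∂[p,q,r] = [q,r] − [p,r] + [p,q]. For instance
  ∂DGJ = GJ − DJ + DG,
  ∂BDF = DF − BF + BD.
This gives a 18×12 integer matrix of rank 12; reducing to Smith normal form yields diagonal entries (1,1,1,1,1,1,1,1,1,1,1,2).

From H_k ≅ ker(∂_k) / im(∂_{k+1}) we obtain:

  H_0: rank C_0 − rank ∂_1 = 7 − 6 = 1, and the invariant factors of ∂_1 are all 1, so H_0 = Z.
  H_1: rank ker ∂_1 − rank ∂_2 = (18 − 6) − 12 = 0, and ∂_2 has invariant factor 2 > 1, so H_1 = Z/2.
  H_2: rank ker ∂_2 − rank ∂_3 = (12 − 12) − 0 = 0, and there is no ∂_3, so H_2 = 0.

(K is a triangulation of the real projective plane RP^2.)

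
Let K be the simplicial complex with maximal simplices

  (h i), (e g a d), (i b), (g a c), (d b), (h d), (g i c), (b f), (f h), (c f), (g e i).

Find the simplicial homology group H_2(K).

Order the vertices as a < b < c < d < e < f < g < h < i. Listing each simplex with vertices in this order, K has dimension 3 with simplices:

  0-simplices (9): a, b, c, d, e, f, g, h, i
  1-simplices (18): ac, ad, ae, ag, bd, bf, bi, cf, cg, ci, de, dg, dh, eg, ei, fh, gi, hi
  2-simplices (7): acg, ade, adg, aeg, cgi, deg, egi
  3-simplices (1): adeg

Hence C_0 ≅ Z^9, C_1 ≅ Z^18, C_2 ≅ Z^7, C_3 ≅ Z^1.

Boundary ∂_1: C_1 → C_0 sends each edge [p,q] (with p < q) to q − p. For instance
  ∂eg = g − e.
The resulting 9×18 matrix has rank 8, and its Smith normal form has invariant factors (1,1,1,1,1,1,1,1).

Boundary ∂_2: C_2 → C_1 sends each 2-simplex [p,q,r] to [q,r] − [p,r] + [p,q]. For instance
  ∂cgi = gi − ci + cg,
  ∂egi = gi − ei + eg.
This gives a 18×7 integer matrix of rank 6; reducing to Smith normal form yields diagonal entries (1,1,1,1,1,1).

∂_3: C_3 → C_2 sends each 3-simplex σ to the alternating sum Σ_i (−1)^i (σ with its i-th vertex removed). For instance
  ∂adeg = deg − aeg + adg − ade.
The 7×1 boundary matrix has rank 1 and Smith normal form diag(1).

Now H_k = ker ∂_k / im ∂_{k+1}, so:

  H_2: rank ker ∂_2 − rank ∂_3 = (7 − 6) − 1 = 0, and the invariant factors of ∂_3 are all 1, so H_2 ≅ 0.

H_2 = 0.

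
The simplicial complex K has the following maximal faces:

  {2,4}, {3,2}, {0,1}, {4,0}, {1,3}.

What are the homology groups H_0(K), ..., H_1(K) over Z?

H_0 ≅ Z,  H_1 ≅ Z.

Take the total order 0 < 1 < 2 < 3 < 4 on the vertex set. Then K (dimension 1) consists of the simplices:

  0-simplices (5): [0], [1], [2], [3], [4]
  1-simplices (5): [0,1], [0,4], [1,3], [2,3], [2,4]

so the chain groups are C_0 ≅ Z^5, C_1 ≅ Z^5.

Boundary ∂_1: C_1 → C_0 maps an edge to its endpoints' difference, ∂[p,q] = q − p.
As a 5×5 matrix over Z this has rank 4, with invariant factors (1,1,1,1).

Now H_k = ker ∂_k / im ∂_{k+1}, so:

  H_0: rank C_0 − rank ∂_1 = 5 − 4 = 1, and the invariant factors of ∂_1 are all 1, so H_0 = Z.
  H_1: rank ker ∂_1 − rank ∂_2 = (5 − 4) − 0 = 1, and there is no ∂_2, so H_1 = Z.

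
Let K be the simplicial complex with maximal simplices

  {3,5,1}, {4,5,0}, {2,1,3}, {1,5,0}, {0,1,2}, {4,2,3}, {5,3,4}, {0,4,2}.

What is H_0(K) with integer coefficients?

We work with the vertex ordering 0 < 1 < 2 < 3 < 4 < 5. The simplices of K, each written with vertices in increasing order, are:

  0-simplices (6): [0], [1], [2], [3], [4], [5]
  1-simplices (12): [0,1], [0,2], [0,4], [0,5], [1,2], [1,3], [1,5], [2,3], [2,4], [3,4], [3,5], [4,5]
  2-simplices (8): [0,1,2], [0,1,5], [0,2,4], [0,4,5], [1,2,3], [1,3,5], [2,3,4], [3,4,5]

giving chain groups C_0 ≅ Z^6, C_1 ≅ Z^12, C_2 ≅ Z^8.

Boundary ∂_1: C_1 → C_0 maps an edge to its endpoints' difference, ∂[p,q] = q − p. For instance
  ∂[3,4] = [4] − [3].
This gives a 6×12 integer matrix of rank 5; reducing to Smith normal form yields diagonal entries (1,1,1,1,1).

The boundary map ∂_2: C_2 → C_1 maps a triangle to the signed sum of its edges. For instance
  ∂[0,1,5] = [1,5] − [0,5] + [0,1],
  ∂[0,1,2] = [1,2] − [0,2] + [0,1].
This gives a 12×8 integer matrix of rank 7; reducing to Smith normal form yields diagonal entries (1,1,1,1,1,1,1).

Now H_k = ker ∂_k / im ∂_{k+1}, so:

  H_0: rank C_0 − rank ∂_1 = 6 − 5 = 1, and the invariant factors of ∂_1 are all 1, so H_0 = Z.

(K is a triangulation of the 2-sphere S^2.)

H_0 = Z.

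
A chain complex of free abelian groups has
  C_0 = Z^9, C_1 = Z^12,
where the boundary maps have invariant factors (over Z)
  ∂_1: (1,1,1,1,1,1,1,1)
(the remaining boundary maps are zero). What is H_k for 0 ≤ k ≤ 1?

H_0: b_0 = 9 − 0 − 8 = 1; torsion from ∂_1 factors > 1: none. So H_0 ≅ Z.
H_1: b_1 = 12 − 8 − 0 = 4; torsion from ∂_2 factors > 1: none. So H_1 ≅ Z^4.

H_0 ≅ Z,  H_1 ≅ Z^4.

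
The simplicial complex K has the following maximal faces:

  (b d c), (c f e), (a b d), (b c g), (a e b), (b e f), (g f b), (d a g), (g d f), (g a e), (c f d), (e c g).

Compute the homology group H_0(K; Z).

K has 7 vertices, 18 edges, 12 triangles.
rank ∂_0 = 0, rank ∂_1 = 6 ⇒ b_0 = 7 − 0 − 6 = 1; all invariant factors of ∂_1 are 1 so no torsion. So H_0 ≅ Z.

H_0 ≅ Z.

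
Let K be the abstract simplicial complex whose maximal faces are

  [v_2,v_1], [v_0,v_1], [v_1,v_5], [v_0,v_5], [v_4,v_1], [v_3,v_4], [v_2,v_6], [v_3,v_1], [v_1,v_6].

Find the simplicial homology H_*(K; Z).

H_0 = Z,  H_1 = Z^3.

Order the vertices as v_0 < v_1 < v_2 < v_3 < v_4 < v_5 < v_6. Listing each simplex with vertices in this order, K has dimension 1 with simplices:

  0-simplices (7): [v_0], [v_1], [v_2], [v_3], [v_4], [v_5], [v_6]
  1-simplices (9): [v_0,v_1], [v_0,v_5], [v_1,v_2], [v_1,v_3], [v_1,v_4], [v_1,v_5], [v_1,v_6], [v_2,v_6], [v_3,v_4]

Hence C_0 ≅ Z^7, C_1 ≅ Z^9.

The boundary map ∂_1: C_1 → C_0 sends each edge [p,q] (with p < q) to q − p.
As a 7×9 matrix over Z this has rank 6, with invariant factors (1,1,1,1,1,1).

Now H_k = ker ∂_k / im ∂_{k+1}, so:

  H_0: rank C_0 − rank ∂_1 = 7 − 6 = 1, and the invariant factors of ∂_1 are all 1, so H_0 = Z.
  H_1: rank ker ∂_1 − rank ∂_2 = (9 − 6) − 0 = 3, and there is no ∂_2, so H_1 = Z^3.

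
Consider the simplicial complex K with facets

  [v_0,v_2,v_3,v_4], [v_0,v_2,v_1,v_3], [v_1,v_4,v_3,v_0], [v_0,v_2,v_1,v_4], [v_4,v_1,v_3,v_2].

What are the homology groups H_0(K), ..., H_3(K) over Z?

H_0 = Z,  H_1 = 0,  H_2 = 0,  H_3 = Z.

We work with the vertex ordering v_0 < v_1 < v_2 < v_3 < v_4. The simplices of K, each written with vertices in increasing order, are:

  0-simplices (5): [v_0], [v_1], [v_2], [v_3], [v_4]
  1-simplices (10): [v_0,v_1], [v_0,v_2], [v_0,v_3], [v_0,v_4], [v_1,v_2], [v_1,v_3], [v_1,v_4], [v_2,v_3], [v_2,v_4], [v_3,v_4]
  2-simplices (10): [v_0,v_1,v_2], [v_0,v_1,v_3], [v_0,v_1,v_4], [v_0,v_2,v_3], [v_0,v_2,v_4], [v_0,v_3,v_4], [v_1,v_2,v_3], [v_1,v_2,v_4], [v_1,v_3,v_4], [v_2,v_3,v_4]
  3-simplices (5): [v_0,v_1,v_2,v_3], [v_0,v_1,v_2,v_4], [v_0,v_1,v_3,v_4], [v_0,v_2,v_3,v_4], [v_1,v_2,v_3,v_4]

so the chain groups are C_0 ≅ Z^5, C_1 ≅ Z^10, C_2 ≅ Z^10, C_3 ≅ Z^5.

The boundary map ∂_1: C_1 → C_0 maps an edge to its endpoints' difference, ∂[p,q] = q − p. For instance
  ∂[v_3,v_4] = [v_4] − [v_3].
As a 5×10 matrix over Z this has rank 4, with invariant factors (1,1,1,1).

Boundary ∂_2: C_2 → C_1 acts by ∂[p,q,r] = [q,r] − [p,r] + [p,q]. For instance
  ∂[v_0,v_3,v_4] = [v_3,v_4] − [v_0,v_4] + [v_0,v_3],
  ∂[v_1,v_3,v_4] = [v_3,v_4] − [v_1,v_4] + [v_1,v_3].
This gives a 10×10 integer matrix of rank 6; reducing to Smith normal form yields diagonal entries (1,1,1,1,1,1).

Boundary ∂_3: C_3 → C_2 sends each 3-simplex σ to the alternating sum Σ_i (−1)^i (σ with its i-th vertex removed). For instance
  ∂[v_1,v_2,v_3,v_4] = [v_2,v_3,v_4] − [v_1,v_3,v_4] + [v_1,v_2,v_4] − [v_1,v_2,v_3],
  ∂[v_0,v_1,v_2,v_4] = [v_1,v_2,v_4] − [v_0,v_2,v_4] + [v_0,v_1,v_4] − [v_0,v_1,v_2].
The 10×5 boundary matrix has rank 4 and Smith normal form diag(1,1,1,1).

Now H_k = ker ∂_k / im ∂_{k+1}, so:

  H_0: rank C_0 − rank ∂_1 = 5 − 4 = 1, and the invariant factors of ∂_1 are all 1, so H_0 ≅ Z.
  H_1: rank ker ∂_1 − rank ∂_2 = (10 − 4) − 6 = 0, and the invariant factors of ∂_2 are all 1, so H_1 ≅ 0.
  H_2: rank ker ∂_2 − rank ∂_3 = (10 − 6) − 4 = 0, and the invariant factors of ∂_3 are all 1, so H_2 ≅ 0.
  H_3: rank ker ∂_3 − rank ∂_4 = (5 − 4) − 0 = 1, and there is no ∂_4, so H_3 ≅ Z.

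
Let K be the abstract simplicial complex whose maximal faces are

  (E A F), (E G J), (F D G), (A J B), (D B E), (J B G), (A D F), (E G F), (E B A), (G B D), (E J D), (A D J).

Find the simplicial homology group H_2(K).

K has 7 vertices, 18 edges, 12 triangles.
rank ∂_2 = 12, rank ∂_3 = 0 ⇒ b_2 = 12 − 12 − 0 = 0. So H_2 ≅ 0.

H_2 ≅ 0.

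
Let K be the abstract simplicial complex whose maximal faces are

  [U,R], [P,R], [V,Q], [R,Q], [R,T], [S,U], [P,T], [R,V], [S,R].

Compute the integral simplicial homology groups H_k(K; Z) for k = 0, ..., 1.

Take the total order P < Q < R < S < T < U < V on the vertex set. Then K (dimension 1) consists of the simplices:

  0-simplices (7): P, Q, R, S, T, U, V
  1-simplices (9): PR, PT, QR, QV, RS, RT, RU, RV, SU

Hence C_0 ≅ Z^7, C_1 ≅ Z^9.

∂_1: C_1 → C_0 sends each edge [p,q] (with p < q) to q − p. For instance
  ∂RU = U − R.
The resulting 7×9 matrix has rank 6, and its Smith normal form has invariant factors (1,1,1,1,1,1).

Now H_k = ker ∂_k / im ∂_{k+1}, so:

  H_0: rank C_0 − rank ∂_1 = 7 − 6 = 1, and the invariant factors of ∂_1 are all 1, so H_0 = Z.
  H_1: rank ker ∂_1 − rank ∂_2 = (9 − 6) − 0 = 3, and there is no ∂_2, so H_1 = Z^3.

(K is a triangulation of a wedge of 3 circles.)

H_0 ≅ Z,  H_1 ≅ Z^3.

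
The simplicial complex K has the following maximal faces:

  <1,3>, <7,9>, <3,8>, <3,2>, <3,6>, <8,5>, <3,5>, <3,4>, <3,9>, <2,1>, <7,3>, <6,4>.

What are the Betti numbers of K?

Order the vertices as 1 < 2 < 3 < 4 < 5 < 6 < 7 < 8 < 9. Listing each simplex with vertices in this order, K has dimension 1 with simplices:

  0-simplices (9): [1], [2], [3], [4], [5], [6], [7], [8], [9]
  1-simplices (12): [1,2], [1,3], [2,3], [3,4], [3,5], [3,6], [3,7], [3,8], [3,9], [4,6], [5,8], [7,9]

Hence C_0 ≅ Z^9, C_1 ≅ Z^12.

Boundary ∂_1: C_1 → C_0 maps an edge to its endpoints' difference, ∂[p,q] = q − p.
As a 9×12 matrix over Z this has rank 8, with invariant factors (1,1,1,1,1,1,1,1).

Now H_k = ker ∂_k / im ∂_{k+1}, so:

  H_0: rank C_0 − rank ∂_1 = 9 − 8 = 1, and the invariant factors of ∂_1 are all 1, so H_0 = Z.
  H_1: rank ker ∂_1 − rank ∂_2 = (12 − 8) − 0 = 4, and there is no ∂_2, so H_1 = Z^4.

As a check, the Euler characteristic is 9 − 12 = -3, which agrees with 1 − 4 = -3.
(K is a triangulation of a wedge of 4 circles.)

Hence the Betti numbers are b_0 = 1, b_1 = 4.

b_0 = 1, b_1 = 4.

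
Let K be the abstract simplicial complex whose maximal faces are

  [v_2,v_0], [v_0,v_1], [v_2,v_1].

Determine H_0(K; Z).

Order the vertices as v_0 < v_1 < v_2. Listing each simplex with vertices in this order, K has dimension 1 with simplices:

  0-simplices (3): [v_0], [v_1], [v_2]
  1-simplices (3): [v_0,v_1], [v_0,v_2], [v_1,v_2]

so the chain groups are C_0 ≅ Z^3, C_1 ≅ Z^3.

The boundary map ∂_1: C_1 → C_0 maps an edge to its endpoints' difference, ∂[p,q] = q − p.
As a 3×3 matrix over Z this has rank 2, with invariant factors (1,1).

Now H_k = ker ∂_k / im ∂_{k+1}, so:

  H_0: rank C_0 − rank ∂_1 = 3 − 2 = 1, and the invariant factors of ∂_1 are all 1, so H_0 ≅ Z.

H_0 ≅ Z.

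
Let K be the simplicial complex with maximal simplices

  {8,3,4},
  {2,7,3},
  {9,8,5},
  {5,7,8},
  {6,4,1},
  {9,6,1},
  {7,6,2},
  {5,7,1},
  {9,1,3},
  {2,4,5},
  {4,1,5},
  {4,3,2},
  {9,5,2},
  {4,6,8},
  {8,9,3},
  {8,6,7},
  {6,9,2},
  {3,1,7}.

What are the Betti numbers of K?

b_0 = 1, b_1 = 2, b_2 = 1.

K has 9 vertices, 27 edges, 18 triangles.
rank ∂_0 = 0, rank ∂_1 = 8 ⇒ b_0 = 9 − 0 − 8 = 1; all invariant factors of ∂_1 are 1 so no torsion. So H_0 ≅ Z.
rank ∂_1 = 8, rank ∂_2 = 17 ⇒ b_1 = 27 − 8 − 17 = 2; all invariant factors of ∂_2 are 1 so no torsion. So H_1 ≅ Z^2.
rank ∂_2 = 17, rank ∂_3 = 0 ⇒ b_2 = 18 − 17 − 0 = 1. So H_2 ≅ Z.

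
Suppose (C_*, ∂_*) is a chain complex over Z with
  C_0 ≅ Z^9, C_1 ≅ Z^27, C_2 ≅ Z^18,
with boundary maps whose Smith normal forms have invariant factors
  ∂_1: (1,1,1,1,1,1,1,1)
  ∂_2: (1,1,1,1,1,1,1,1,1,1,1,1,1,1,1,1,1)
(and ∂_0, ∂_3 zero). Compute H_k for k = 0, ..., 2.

H_0 = Z,  H_1 = Z^2,  H_2 = Z.

H_0: b_0 = 9 − 0 − 8 = 1; torsion from ∂_1 factors > 1: none. So H_0 = Z.
H_1: b_1 = 27 − 8 − 17 = 2; torsion from ∂_2 factors > 1: none. So H_1 = Z^2.
H_2: b_2 = 18 − 17 − 0 = 1; torsion from ∂_3 factors > 1: none. So H_2 = Z.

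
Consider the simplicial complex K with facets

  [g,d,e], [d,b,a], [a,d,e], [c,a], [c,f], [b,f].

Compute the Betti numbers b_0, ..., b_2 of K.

K has 7 vertices, 10 edges, 3 triangles.
rank ∂_0 = 0, rank ∂_1 = 6 ⇒ b_0 = 7 − 0 − 6 = 1; all invariant factors of ∂_1 are 1 so no torsion. So H_0 ≅ Z.
rank ∂_1 = 6, rank ∂_2 = 3 ⇒ b_1 = 10 − 6 − 3 = 1; all invariant factors of ∂_2 are 1 so no torsion. So H_1 ≅ Z.
rank ∂_2 = 3, rank ∂_3 = 0 ⇒ b_2 = 3 − 3 − 0 = 0. So H_2 ≅ 0.

b_0 = 1, b_1 = 1, b_2 = 0.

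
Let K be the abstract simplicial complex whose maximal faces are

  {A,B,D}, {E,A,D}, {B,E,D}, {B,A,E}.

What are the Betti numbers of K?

b_0 = 1, b_1 = 0, b_2 = 1.

We work with the vertex ordering A < B < D < E. The simplices of K, each written with vertices in increasing order, are:

  0-simplices (4): A, B, D, E
  1-simplices (6): AB, AD, AE, BD, BE, DE
  2-simplices (4): ABD, ABE, ADE, BDE

giving chain groups C_0 ≅ Z^4, C_1 ≅ Z^6, C_2 ≅ Z^4.

Boundary ∂_1: C_1 → C_0 is given by ∂[p,q] = [q] − [p]. For instance
  ∂BE = E − B.
As a 4×6 matrix over Z this has rank 3, with invariant factors (1,1,1).

The boundary map ∂_2: C_2 → C_1 acts by ∂[p,q,r] = [q,r] − [p,r] + [p,q]. For instance
  ∂BDE = DE − BE + BD,
  ∂ABE = BE − AE + AB.
As a 6×4 matrix over Z this has rank 3, with invariant factors (1,1,1).

Now H_k = ker ∂_k / im ∂_{k+1}, so:

  H_0: rank C_0 − rank ∂_1 = 4 − 3 = 1, and the invariant factors of ∂_1 are all 1, so H_0 ≅ Z.
  H_1: rank ker ∂_1 − rank ∂_2 = (6 − 3) − 3 = 0, and the invariant factors of ∂_2 are all 1, so H_1 ≅ 0.
  H_2: rank ker ∂_2 − rank ∂_3 = (4 − 3) − 0 = 1, and there is no ∂_3, so H_2 ≅ Z.

As a check, the Euler characteristic is 4 − 6 + 4 = 2, which agrees with 1 − 0 + 1 = 2.
(K is a triangulation of the 2-sphere S^2.)

Hence the Betti numbers are b_0 = 1, b_1 = 0, b_2 = 1.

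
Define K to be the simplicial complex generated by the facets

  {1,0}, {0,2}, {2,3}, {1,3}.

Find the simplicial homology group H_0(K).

Order the vertices as 0 < 1 < 2 < 3. Listing each simplex with vertices in this order, K has dimension 1 with simplices:

  0-simplices (4): [0], [1], [2], [3]
  1-simplices (4): [0,1], [0,2], [1,3], [2,3]

Hence C_0 ≅ Z^4, C_1 ≅ Z^4.

The boundary map ∂_1: C_1 → C_0 maps an edge to its endpoints' difference, ∂[p,q] = q − p. For instance
  ∂[2,3] = [3] − [2].
This gives a 4×4 integer matrix of rank 3; reducing to Smith normal form yields diagonal entries (1,1,1).

Computing H_k = (kernel of ∂_k) / (image of ∂_{k+1}):

  H_0: rank C_0 − rank ∂_1 = 4 − 3 = 1, and the invariant factors of ∂_1 are all 1, so H_0 ≅ Z.

H_0 ≅ Z.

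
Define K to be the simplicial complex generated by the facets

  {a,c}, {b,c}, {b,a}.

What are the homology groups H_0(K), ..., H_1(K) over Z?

H_0 ≅ Z,  H_1 ≅ Z.

Take the total order a < b < c on the vertex set. Then K (dimension 1) consists of the simplices:

  0-simplices (3): a, b, c
  1-simplices (3): ab, ac, bc

giving chain groups C_0 ≅ Z^3, C_1 ≅ Z^3.

The boundary map ∂_1: C_1 → C_0 is given by ∂[p,q] = [q] − [p]. For instance
  ∂ac = c − a.
The 3×3 boundary matrix has rank 2 and Smith normal form diag(1,1).

Computing H_k = (kernel of ∂_k) / (image of ∂_{k+1}):

  H_0: rank C_0 − rank ∂_1 = 3 − 2 = 1, and the invariant factors of ∂_1 are all 1, so H_0 = Z.
  H_1: rank ker ∂_1 − rank ∂_2 = (3 − 2) − 0 = 1, and there is no ∂_2, so H_1 = Z.

(K is a triangulation of the circle S^1.)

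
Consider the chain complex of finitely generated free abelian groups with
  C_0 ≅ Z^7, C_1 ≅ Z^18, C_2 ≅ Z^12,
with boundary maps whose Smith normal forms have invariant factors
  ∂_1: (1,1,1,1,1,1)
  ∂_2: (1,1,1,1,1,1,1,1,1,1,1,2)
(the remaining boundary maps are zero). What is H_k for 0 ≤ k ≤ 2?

H_0: b_0 = 7 − 0 − 6 = 1; torsion from ∂_1 factors > 1: none. So H_0 ≅ Z.
H_1: b_1 = 18 − 6 − 12 = 0; torsion from ∂_2 factors > 1: [2]. So H_1 ≅ Z/2.
H_2: b_2 = 12 − 12 − 0 = 0; torsion from ∂_3 factors > 1: none. So H_2 ≅ 0.

H_0 ≅ Z,  H_1 ≅ Z/2,  H_2 = 0.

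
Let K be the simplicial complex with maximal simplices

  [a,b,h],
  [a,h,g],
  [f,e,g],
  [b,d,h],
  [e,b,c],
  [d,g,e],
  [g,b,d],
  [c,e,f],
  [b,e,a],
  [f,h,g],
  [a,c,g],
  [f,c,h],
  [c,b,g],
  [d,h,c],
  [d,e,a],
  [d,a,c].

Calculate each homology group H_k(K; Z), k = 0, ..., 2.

H_0 = Z,  H_1 = Z^2,  H_2 = Z.

Fix the vertex order a < b < c < d < e < f < g < h and write every simplex with vertices in increasing order. Then dim K = 2 and the simplices of K are:

  0-simplices (8): a, b, c, d, e, f, g, h
  1-simplices (24): ab, ac, ad, ae, ag, ah, bc, bd, be, bg, bh, cd, ce, cf, cg, ch, de, dg, dh, ef, eg, fg, fh, gh
  2-simplices (16): abe, abh, acd, acg, ade, agh, bce, bcg, bdg, bdh, cdh, cef, cfh, deg, efg, fgh

giving chain groups C_0 ≅ Z^8, C_1 ≅ Z^24, C_2 ≅ Z^16.

Boundary ∂_1: C_1 → C_0 maps an edge to its endpoints' difference, ∂[p,q] = q − p.
This gives a 8×24 integer matrix of rank 7; reducing to Smith normal form yields diagonal entries (1,1,1,1,1,1,1).

∂_2: C_2 → C_1 acts by ∂[p,q,r] = [q,r] − [p,r] + [p,q]. For instance
  ∂bdh = dh − bh + bd,
  ∂deg = eg − dg + de.
The resulting 24×16 matrix has rank 15, and its Smith normal form has invariant factors (1,1,1,1,1,1,1,1,1,1,1,1,1,1,1).

Now H_k = ker ∂_k / im ∂_{k+1}, so:

  H_0: rank C_0 − rank ∂_1 = 8 − 7 = 1, and the invariant factors of ∂_1 are all 1, so H_0 = Z.
  H_1: rank ker ∂_1 − rank ∂_2 = (24 − 7) − 15 = 2, and the invariant factors of ∂_2 are all 1, so H_1 = Z^2.
  H_2: rank ker ∂_2 − rank ∂_3 = (16 − 15) − 0 = 1, and there is no ∂_3, so H_2 = Z.

As a check, the Euler characteristic is 8 − 24 + 16 = 0, which agrees with 1 − 2 + 1 = 0.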